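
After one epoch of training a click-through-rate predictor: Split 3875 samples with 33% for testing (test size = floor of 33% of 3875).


Test = ⌊3875·33/100⌋ = 1278
Train = 3875 - 1278 = 2597

Train: 2597, Test: 1278


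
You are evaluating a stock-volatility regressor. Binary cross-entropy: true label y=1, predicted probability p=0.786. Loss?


BCE = -[y·ln(p) + (1-y)·ln(1-p)]
= -1·ln(0.786) - 0
= -ln(0.786) = 0.2408

0.2408


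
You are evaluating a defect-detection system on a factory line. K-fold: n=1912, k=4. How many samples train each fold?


Fold size = 1912/4 = 478
Training per fold = 1912 - 478 = 1434

1434


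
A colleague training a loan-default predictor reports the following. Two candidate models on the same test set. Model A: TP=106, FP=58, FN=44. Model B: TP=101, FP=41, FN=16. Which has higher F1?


Model A: P=106/164=0.6463, R=106/150=0.7067, F1=2PR/(P+R)=2TP/(2TP+FP+FN)=212/314=0.6752
Model B: P=101/142=0.7113, R=101/117=0.8632, F1=2PR/(P+R)=2TP/(2TP+FP+FN)=202/259=0.7799
0.6752 < 0.7799 → Model B

Model B


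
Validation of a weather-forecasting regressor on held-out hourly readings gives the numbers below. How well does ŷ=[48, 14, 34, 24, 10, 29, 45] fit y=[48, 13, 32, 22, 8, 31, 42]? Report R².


ȳ = 28
SS_res = Σ(y-ŷ)² = 26
SS_tot = Σ(y-ȳ)² = 1282
R² = 1 - SS_res/SS_tot = 1 - 0.0203 = 0.9797

0.9797


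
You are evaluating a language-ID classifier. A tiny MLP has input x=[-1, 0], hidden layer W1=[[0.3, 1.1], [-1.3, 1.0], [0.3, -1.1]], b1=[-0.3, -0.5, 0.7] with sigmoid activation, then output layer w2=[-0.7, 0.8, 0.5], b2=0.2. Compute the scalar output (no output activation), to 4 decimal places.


z1[0] = (0.3)·(-1) + (1.1)·(0) - 0.3 = -0.6
z1[1] = (-1.3)·(-1) + (1.0)·(0) - 0.5 = 0.8
z1[2] = (0.3)·(-1) + (-1.1)·(0) + 0.7 = 0.4
h = sigmoid(z1) = [0.3543, 0.69, 0.5987]
output = (-0.7)·(0.3543) + (0.8)·(0.69) + (0.5)·(0.5987) + 0.2 = 0.8033

0.8033


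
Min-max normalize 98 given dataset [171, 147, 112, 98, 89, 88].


min=88, max=171
(98-88)/(171-88) = 10/83 = 0.1205

0.1205


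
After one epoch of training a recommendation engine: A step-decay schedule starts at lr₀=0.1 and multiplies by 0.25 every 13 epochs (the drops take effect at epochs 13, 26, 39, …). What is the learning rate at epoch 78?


n_drops = ⌊78/13⌋ = 6
lr = 0.1·0.25^6 = 0.1·0.000244140625 = 0.0000244140625

0.0000244140625


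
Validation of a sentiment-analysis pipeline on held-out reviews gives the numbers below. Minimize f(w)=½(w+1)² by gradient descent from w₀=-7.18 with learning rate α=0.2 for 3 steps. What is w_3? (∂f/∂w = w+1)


step 1: grad = -7.18+1 = -6.18; w = -7.18 - 0.2·(-6.18) = -5.944
step 2: grad = -5.944+1 = -4.944; w = -5.944 - 0.2·(-4.944) = -4.9552
step 3: grad = -4.9552+1 = -3.9552; w = -4.9552 - 0.2·(-3.9552) = -4.16416

-4.16416


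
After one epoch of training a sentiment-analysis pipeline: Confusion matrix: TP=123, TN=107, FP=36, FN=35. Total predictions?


Total = TP + TN + FP + FN
= 123 + 107 + 36 + 35
= 301
(Predicted positive: 159, predicted negative: 142)

301


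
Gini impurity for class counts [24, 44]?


Probabilities: [24/68, 44/68] ≈ [0.3529, 0.6471]
Σpᵢ² = (576 + 1936)/68² = 2512/4624
Gini = 1 - Σpᵢ² = 1 - 2512/4624 = 0.4567

0.4567


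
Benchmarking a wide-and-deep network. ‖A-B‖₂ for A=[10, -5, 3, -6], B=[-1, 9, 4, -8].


d = √((10+ 1)² + (-5-9)² + (3-4)² + (-6+ 8)²)
  = √(121 + 196 + 1 + 4)
  = √322 = 17.9444

17.9444


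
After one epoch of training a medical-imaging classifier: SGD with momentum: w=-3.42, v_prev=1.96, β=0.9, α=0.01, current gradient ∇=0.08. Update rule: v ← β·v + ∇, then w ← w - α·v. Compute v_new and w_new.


v_new = 0.9·1.96 + 0.08 = 1.764 + 0.08 = 1.844
w_new = -3.42 - 0.01·1.844 = -3.42 - 0.01844 = -3.43844

v_new=1.844, w_new=-3.43844


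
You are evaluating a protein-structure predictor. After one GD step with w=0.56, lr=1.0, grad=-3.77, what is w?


w_new = w - α·∇
= 0.56 - 1.0·-3.77
= 0.56 + 3.77
= 4.33

4.33


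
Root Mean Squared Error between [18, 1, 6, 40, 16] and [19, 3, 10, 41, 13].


MSE = 31/5 = 6.2
RMSE = √(31/5) = 2.49

2.49


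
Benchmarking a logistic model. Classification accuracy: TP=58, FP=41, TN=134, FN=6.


Accuracy = (TP+TN)/(TP+TN+FP+FN)
= (58+134)/(239)
= 192/239 = 80.33%

80.33%


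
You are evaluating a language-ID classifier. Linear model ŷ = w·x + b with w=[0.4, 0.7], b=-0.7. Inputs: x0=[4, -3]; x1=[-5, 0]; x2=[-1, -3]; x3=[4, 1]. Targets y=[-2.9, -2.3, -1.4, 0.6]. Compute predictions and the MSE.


ŷ0 = (0.4)·(4) + (0.7)·(-3) - 0.7 = -1.2
ŷ1 = (0.4)·(-5) + (0.7)·(0) - 0.7 = -2.7
ŷ2 = (0.4)·(-1) + (0.7)·(-3) - 0.7 = -3.2
ŷ3 = (0.4)·(4) + (0.7)·(1) - 0.7 = 1.6
errors² = [2.89, 0.16, 3.24, 1.0]
MSE = 7.2900/4 = 1.8225

1.8225


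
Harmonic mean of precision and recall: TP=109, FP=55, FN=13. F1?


Precision = 109/164 = 0.6646
Recall = 109/122 = 0.8934
F1 = 2·P·R/(P+R) = 2·TP/(2·TP+FP+FN) = 218/(218+55+13) = 218/286 = 0.7622

0.7622


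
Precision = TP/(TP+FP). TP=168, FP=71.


Precision = TP/(TP+FP)
= 168/(168+71)
= 168/239 = 70.29%

70.29%


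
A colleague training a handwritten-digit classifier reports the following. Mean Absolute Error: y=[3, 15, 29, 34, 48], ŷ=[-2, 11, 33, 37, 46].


Absolute errors: |3+ 2|=5, |15-11|=4, |29-33|=4, |34-37|=3, |48-46|=2
Sum = 18
MAE = 18/5 = 18/5

18/5


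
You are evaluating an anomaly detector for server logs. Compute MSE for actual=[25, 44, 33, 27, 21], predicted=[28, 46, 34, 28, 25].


Squared errors: (25-28)²=9, (44-46)²=4, (33-34)²=1, (27-28)²=1, (21-25)²=16
Sum = 31
MSE = 31/5 = 31/5

31/5


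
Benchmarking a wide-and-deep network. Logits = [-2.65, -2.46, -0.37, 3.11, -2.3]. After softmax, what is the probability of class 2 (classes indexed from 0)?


Exponentials: e^-2.65=0.0707, e^-2.46=0.0854, e^-0.37=0.6907, e^3.11=22.421, e^-2.3=0.1003
Sum = 23.3681
Softmax = [0.003, 0.0037, 0.0296, 0.9595, 0.0043]
p[2] = 0.6907/23.3681 = 0.0296

0.0296


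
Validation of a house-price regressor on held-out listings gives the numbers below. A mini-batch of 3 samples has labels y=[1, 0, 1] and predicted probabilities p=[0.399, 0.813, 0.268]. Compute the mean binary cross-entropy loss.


L[0] = -ln(0.399) = 0.9188
L[1] = -ln(1-0.813) = -ln(0.187) = 1.6766
L[2] = -ln(0.268) = 1.3168
mean = (0.9188 + 1.6766 + 1.3168)/3 = 1.3041

1.3041


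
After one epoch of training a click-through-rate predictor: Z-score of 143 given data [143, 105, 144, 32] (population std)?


μ = 106, σ = 45.5247
z = (143 - 106)/45.5247 = 0.8127

0.8127


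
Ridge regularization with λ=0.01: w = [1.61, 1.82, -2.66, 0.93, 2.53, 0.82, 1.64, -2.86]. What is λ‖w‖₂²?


‖w‖₂² = (1.61)² + (1.82)² + (-2.66)² + (0.93)² + (2.53)² + (0.82)² + (1.64)² + (-2.86)²
     = 2.5921 + 3.3124 + 7.0756 + 0.8649 + 6.4009 + 0.6724 + 2.6896 + 8.1796
     = 31.7875
λ·‖w‖₂² = 0.01·31.7875 = 0.317875

0.317875


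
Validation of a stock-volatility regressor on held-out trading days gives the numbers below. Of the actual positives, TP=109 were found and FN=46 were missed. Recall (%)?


Recall = TP/(TP+FN)
= 109/(109+46)
= 109/155 = 70.32%

70.32%


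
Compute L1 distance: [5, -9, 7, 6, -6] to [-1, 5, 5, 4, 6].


d = |5+ 1| + |-9-5| + |7-5| + |6-4| + |-6-6|
  = 6 + 14 + 2 + 2 + 12
  = 36

36


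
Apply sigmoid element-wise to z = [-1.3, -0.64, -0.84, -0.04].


σ(-1.3) = 1/(1+e^1.3) = 0.2142
σ(-0.64) = 1/(1+e^0.64) = 0.3452
σ(-0.84) = 1/(1+e^0.84) = 0.3015
σ(-0.04) = 1/(1+e^0.04) = 0.49
result = [0.2142, 0.3452, 0.3015, 0.49]

[0.2142, 0.3452, 0.3015, 0.49]


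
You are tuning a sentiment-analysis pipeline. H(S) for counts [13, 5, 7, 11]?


Probabilities: [13/36, 5/36, 7/36, 11/36] ≈ [0.3611, 0.1389, 0.1944, 0.3056]
H = -((13/36)·log₂(13/36) + (5/36)·log₂(5/36) + (7/36)·log₂(7/36) + (11/36)·log₂(11/36))
  = 1.9082 bits

1.9082 bits


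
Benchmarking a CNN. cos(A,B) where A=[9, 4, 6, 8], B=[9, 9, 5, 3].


A·B = 9·9 + 4·9 + 6·5 + 8·3 = 171
‖A‖ = √197 = 14.0357, ‖B‖ = √196 = 14
cos = 171/(√197·√196) = 171/√38612 = 0.8702

0.8702


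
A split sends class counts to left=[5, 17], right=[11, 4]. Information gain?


Parent = [16, 21], H_parent = 0.9868
H_left = 0.7732 (n=22), H_right = 0.8366 (n=15)
H_children = (22/37)·0.7732 + (15/37)·0.8366 = 0.7989
IG = 0.9868 - 0.7989 = 0.1879

0.1879


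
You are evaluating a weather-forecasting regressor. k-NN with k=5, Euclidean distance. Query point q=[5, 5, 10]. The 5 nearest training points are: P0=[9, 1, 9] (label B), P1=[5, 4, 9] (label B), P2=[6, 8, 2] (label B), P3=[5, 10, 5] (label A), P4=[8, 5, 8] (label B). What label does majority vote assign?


d(q,P0) = 5.7446  (label B)
d(q,P1) = 1.4142  (label B)
d(q,P2) = 8.6023  (label B)
d(q,P3) = 7.0711  (label A)
d(q,P4) = 3.6056  (label B)
Votes: A=1, B=4
Majority → B

B


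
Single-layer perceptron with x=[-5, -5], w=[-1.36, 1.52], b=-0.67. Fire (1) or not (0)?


z = (-5)·(-1.36) + (-5)·(1.52) - 0.67
  = -1.47
step(z) = 0 (z<0)

0


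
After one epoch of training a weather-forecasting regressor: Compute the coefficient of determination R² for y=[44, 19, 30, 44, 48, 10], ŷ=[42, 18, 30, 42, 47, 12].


ȳ = 32.5
SS_res = Σ(y-ŷ)² = 14
SS_tot = Σ(y-ȳ)² = 1199.5
R² = 1 - SS_res/SS_tot = 1 - 0.0117 = 0.9883

0.9883


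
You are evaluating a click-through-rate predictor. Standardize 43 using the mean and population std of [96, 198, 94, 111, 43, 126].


μ = 111.3333, σ = 46.4244
z = (43 - 111.3333)/46.4244 = -1.4719

-1.4719


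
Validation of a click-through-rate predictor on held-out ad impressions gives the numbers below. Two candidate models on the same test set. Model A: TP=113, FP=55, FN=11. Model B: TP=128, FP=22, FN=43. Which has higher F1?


Model A: P=113/168=0.6726, R=113/124=0.9113, F1=2PR/(P+R)=2TP/(2TP+FP+FN)=226/292=0.774
Model B: P=128/150=0.8533, R=128/171=0.7485, F1=2PR/(P+R)=2TP/(2TP+FP+FN)=256/321=0.7975
0.774 < 0.7975 → Model B

Model B


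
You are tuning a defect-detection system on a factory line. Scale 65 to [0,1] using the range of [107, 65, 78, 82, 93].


min=65, max=107
(65-65)/(107-65) = 0/42 = 0.0

0.0


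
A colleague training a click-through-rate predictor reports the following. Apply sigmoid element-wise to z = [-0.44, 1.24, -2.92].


σ(-0.44) = 1/(1+e^0.44) = 0.3917
σ(1.24) = 1/(1+e^-1.24) = 0.7756
σ(-2.92) = 1/(1+e^2.92) = 0.0512
result = [0.3917, 0.7756, 0.0512]

[0.3917, 0.7756, 0.0512]


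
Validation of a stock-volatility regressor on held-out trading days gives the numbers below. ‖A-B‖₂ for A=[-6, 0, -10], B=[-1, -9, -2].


d = √((-6+ 1)² + (0+ 9)² + (-10+ 2)²)
  = √(25 + 81 + 64)
  = √170 = 13.0384

13.0384


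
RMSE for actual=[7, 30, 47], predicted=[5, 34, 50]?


MSE = 29/3 = 9.6667
RMSE = √(29/3) = 3.1091

3.1091


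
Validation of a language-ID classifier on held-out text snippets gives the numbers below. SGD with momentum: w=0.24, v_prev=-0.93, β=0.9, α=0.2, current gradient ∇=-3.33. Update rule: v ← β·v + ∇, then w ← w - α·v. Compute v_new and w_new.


v_new = 0.9·-0.93 - 3.33 = -0.837 - 3.33 = -4.167
w_new = 0.24 - 0.2·-4.167 = 0.24 + 0.8334 = 1.0734

v_new=-4.167, w_new=1.0734


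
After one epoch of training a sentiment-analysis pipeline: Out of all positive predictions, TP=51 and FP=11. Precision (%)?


Precision = TP/(TP+FP)
= 51/(51+11)
= 51/62 = 82.26%

82.26%


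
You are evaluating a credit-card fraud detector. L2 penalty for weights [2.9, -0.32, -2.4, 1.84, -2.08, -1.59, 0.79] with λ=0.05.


‖w‖₂² = (2.9)² + (-0.32)² + (-2.4)² + (1.84)² + (-2.08)² + (-1.59)² + (0.79)²
     = 8.41 + 0.1024 + 5.76 + 3.3856 + 4.3264 + 2.5281 + 0.6241
     = 25.1366
λ·‖w‖₂² = 0.05·25.1366 = 1.25683

1.25683


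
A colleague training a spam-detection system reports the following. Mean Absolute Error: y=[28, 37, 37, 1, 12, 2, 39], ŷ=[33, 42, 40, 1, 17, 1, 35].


Absolute errors: |28-33|=5, |37-42|=5, |37-40|=3, |1-1|=0, |12-17|=5, |2-1|=1, |39-35|=4
Sum = 23
MAE = 23/7 = 23/7

23/7


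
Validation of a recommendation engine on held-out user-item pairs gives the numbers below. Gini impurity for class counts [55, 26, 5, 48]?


Probabilities: [55/134, 26/134, 5/134, 48/134] ≈ [0.4104, 0.194, 0.0373, 0.3582]
Σpᵢ² = (3025 + 676 + 25 + 2304)/134² = 6030/17956
Gini = 1 - Σpᵢ² = 1 - 6030/17956 = 0.6642

0.6642


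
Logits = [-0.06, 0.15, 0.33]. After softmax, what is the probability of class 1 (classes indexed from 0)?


Exponentials: e^-0.06=0.9418, e^0.15=1.1618, e^0.33=1.391
Sum = 3.4946
Softmax = [0.2695, 0.3325, 0.398]
p[1] = 1.1618/3.4946 = 0.3325

0.3325


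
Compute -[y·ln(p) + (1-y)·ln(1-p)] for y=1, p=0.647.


BCE = -[y·ln(p) + (1-y)·ln(1-p)]
= -1·ln(0.647) - 0
= -ln(0.647) = 0.4354

0.4354


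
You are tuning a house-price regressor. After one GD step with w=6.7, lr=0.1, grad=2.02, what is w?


w_new = w - α·∇
= 6.7 - 0.1·2.02
= 6.7 - 0.202
= 6.498

6.498


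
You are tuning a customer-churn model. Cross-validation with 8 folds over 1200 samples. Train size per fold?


Fold size = 1200/8 = 150
Training per fold = 1200 - 150 = 1050

1050


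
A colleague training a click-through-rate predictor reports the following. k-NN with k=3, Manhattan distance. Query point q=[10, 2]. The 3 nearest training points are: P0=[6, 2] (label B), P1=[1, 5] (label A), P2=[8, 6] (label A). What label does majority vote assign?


d(q,P0) = 4  (label B)
d(q,P1) = 12  (label A)
d(q,P2) = 6  (label A)
Votes: A=2, B=1
Majority → A

A


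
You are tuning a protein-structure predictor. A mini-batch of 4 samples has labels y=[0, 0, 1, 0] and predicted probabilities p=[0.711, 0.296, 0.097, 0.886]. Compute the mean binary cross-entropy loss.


L[0] = -ln(1-0.711) = -ln(0.289) = 1.2413
L[1] = -ln(1-0.296) = -ln(0.704) = 0.351
L[2] = -ln(0.097) = 2.333
L[3] = -ln(1-0.886) = -ln(0.114) = 2.1716
mean = (1.2413 + 0.351 + 2.333 + 2.1716)/4 = 1.5242

1.5242


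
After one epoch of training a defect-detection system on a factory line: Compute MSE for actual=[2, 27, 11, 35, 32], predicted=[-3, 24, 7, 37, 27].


Squared errors: (2+ 3)²=25, (27-24)²=9, (11-7)²=16, (35-37)²=4, (32-27)²=25
Sum = 79
MSE = 79/5 = 79/5

79/5


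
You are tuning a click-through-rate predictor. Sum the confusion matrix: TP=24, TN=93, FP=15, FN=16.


Total = TP + TN + FP + FN
= 24 + 93 + 15 + 16
= 148
(Predicted positive: 39, predicted negative: 109)

148


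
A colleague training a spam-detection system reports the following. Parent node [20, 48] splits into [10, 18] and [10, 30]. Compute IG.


Parent = [20, 48], H_parent = 0.874
H_left = 0.9403 (n=28), H_right = 0.8113 (n=40)
H_children = (28/68)·0.9403 + (40/68)·0.8113 = 0.8644
IG = 0.874 - 0.8644 = 0.0096

0.0096


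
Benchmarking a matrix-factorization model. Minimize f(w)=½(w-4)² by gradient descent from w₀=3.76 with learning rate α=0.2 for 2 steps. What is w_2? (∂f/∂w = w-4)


step 1: grad = 3.76-4 = -0.24; w = 3.76 - 0.2·(-0.24) = 3.808
step 2: grad = 3.808-4 = -0.192; w = 3.808 - 0.2·(-0.192) = 3.8464

3.8464


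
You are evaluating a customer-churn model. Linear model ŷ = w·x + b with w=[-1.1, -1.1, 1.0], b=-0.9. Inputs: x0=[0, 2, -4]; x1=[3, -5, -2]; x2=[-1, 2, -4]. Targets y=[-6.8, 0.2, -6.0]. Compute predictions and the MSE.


ŷ0 = (-1.1)·(0) + (-1.1)·(2) + (1.0)·(-4) - 0.9 = -7.1
ŷ1 = (-1.1)·(3) + (-1.1)·(-5) + (1.0)·(-2) - 0.9 = -0.7
ŷ2 = (-1.1)·(-1) + (-1.1)·(2) + (1.0)·(-4) - 0.9 = -6.0
errors² = [0.09, 0.81, 0.0]
MSE = 0.9000/3 = 0.3

0.3


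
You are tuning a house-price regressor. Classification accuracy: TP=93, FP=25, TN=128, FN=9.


Accuracy = (TP+TN)/(TP+TN+FP+FN)
= (93+128)/(255)
= 221/255 = 86.67%

86.67%


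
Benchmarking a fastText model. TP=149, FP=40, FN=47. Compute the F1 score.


Precision = 149/189 = 0.7884
Recall = 149/196 = 0.7602
F1 = 2·P·R/(P+R) = 2·TP/(2·TP+FP+FN) = 298/(298+40+47) = 298/385 = 0.774

0.774


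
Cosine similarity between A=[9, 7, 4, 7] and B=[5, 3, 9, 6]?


A·B = 9·5 + 7·3 + 4·9 + 7·6 = 144
‖A‖ = √195 = 13.9642, ‖B‖ = √151 = 12.2882
cos = 144/(√195·√151) = 144/√29445 = 0.8392

0.8392


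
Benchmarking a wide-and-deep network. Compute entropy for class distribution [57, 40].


Probabilities: [57/97, 40/97] ≈ [0.5876, 0.4124]
H = -((57/97)·log₂(57/97) + (40/97)·log₂(40/97))
  = 0.9777 bits

0.9777 bits


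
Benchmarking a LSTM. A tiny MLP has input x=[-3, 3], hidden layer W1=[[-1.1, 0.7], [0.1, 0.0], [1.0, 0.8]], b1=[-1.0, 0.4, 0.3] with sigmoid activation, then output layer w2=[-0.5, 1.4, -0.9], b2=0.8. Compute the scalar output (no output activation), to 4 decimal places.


z1[0] = (-1.1)·(-3) + (0.7)·(3) - 1.0 = 4.4
z1[1] = (0.1)·(-3) + (0.0)·(3) + 0.4 = 0.1
z1[2] = (1.0)·(-3) + (0.8)·(3) + 0.3 = -0.3
h = sigmoid(z1) = [0.9879, 0.525, 0.4256]
output = (-0.5)·(0.9879) + (1.4)·(0.525) + (-0.9)·(0.4256) + 0.8 = 0.658

0.658


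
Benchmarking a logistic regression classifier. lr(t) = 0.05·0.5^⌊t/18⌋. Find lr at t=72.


n_drops = ⌊72/18⌋ = 4
lr = 0.05·0.5^4 = 0.05·0.0625 = 0.003125

0.003125


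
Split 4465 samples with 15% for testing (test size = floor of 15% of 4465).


Test = ⌊4465·15/100⌋ = 669
Train = 4465 - 669 = 3796

Train: 3796, Test: 669


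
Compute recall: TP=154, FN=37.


Recall = TP/(TP+FN)
= 154/(154+37)
= 154/191 = 80.63%

80.63%


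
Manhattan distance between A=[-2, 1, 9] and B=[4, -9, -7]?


d = |-2-4| + |1+ 9| + |9+ 7|
  = 6 + 10 + 16
  = 32

32


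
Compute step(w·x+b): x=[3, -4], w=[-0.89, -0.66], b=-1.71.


z = (3)·(-0.89) + (-4)·(-0.66) - 1.71
  = -1.74
step(z) = 0 (z<0)

0


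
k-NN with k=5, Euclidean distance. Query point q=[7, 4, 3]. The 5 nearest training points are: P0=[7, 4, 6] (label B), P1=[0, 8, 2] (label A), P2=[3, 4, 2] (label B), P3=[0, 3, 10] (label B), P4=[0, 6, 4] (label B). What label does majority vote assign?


d(q,P0) = 3.0  (label B)
d(q,P1) = 8.124  (label A)
d(q,P2) = 4.1231  (label B)
d(q,P3) = 9.9499  (label B)
d(q,P4) = 7.3485  (label B)
Votes: A=1, B=4
Majority → B

B


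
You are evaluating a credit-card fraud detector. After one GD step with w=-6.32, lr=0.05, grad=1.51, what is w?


w_new = w - α·∇
= -6.32 - 0.05·1.51
= -6.32 - 0.0755
= -6.3955

-6.3955


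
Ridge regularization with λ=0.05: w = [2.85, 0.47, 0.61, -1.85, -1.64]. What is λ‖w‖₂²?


‖w‖₂² = (2.85)² + (0.47)² + (0.61)² + (-1.85)² + (-1.64)²
     = 8.1225 + 0.2209 + 0.3721 + 3.4225 + 2.6896
     = 14.8276
λ·‖w‖₂² = 0.05·14.8276 = 0.74138

0.74138


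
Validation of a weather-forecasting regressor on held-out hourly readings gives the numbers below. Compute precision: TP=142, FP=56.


Precision = TP/(TP+FP)
= 142/(142+56)
= 142/198 = 71.72%

71.72%


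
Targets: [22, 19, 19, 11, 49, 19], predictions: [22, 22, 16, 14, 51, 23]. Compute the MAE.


Absolute errors: |22-22|=0, |19-22|=3, |19-16|=3, |11-14|=3, |49-51|=2, |19-23|=4
Sum = 15
MAE = 15/6 = 5/2

5/2


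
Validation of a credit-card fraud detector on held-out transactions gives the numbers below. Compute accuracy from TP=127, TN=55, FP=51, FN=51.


Accuracy = (TP+TN)/(TP+TN+FP+FN)
= (127+55)/(284)
= 182/284 = 64.08%

64.08%


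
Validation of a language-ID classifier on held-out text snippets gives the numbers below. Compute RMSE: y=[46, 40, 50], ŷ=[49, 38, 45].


MSE = 38/3 = 12.6667
RMSE = √(38/3) = 3.559

3.559


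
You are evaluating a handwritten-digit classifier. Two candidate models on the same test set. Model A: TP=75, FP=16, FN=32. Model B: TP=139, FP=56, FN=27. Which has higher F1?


Model A: P=75/91=0.8242, R=75/107=0.7009, F1=2PR/(P+R)=2TP/(2TP+FP+FN)=150/198=0.7576
Model B: P=139/195=0.7128, R=139/166=0.8373, F1=2PR/(P+R)=2TP/(2TP+FP+FN)=278/361=0.7701
0.7576 < 0.7701 → Model B

Model B


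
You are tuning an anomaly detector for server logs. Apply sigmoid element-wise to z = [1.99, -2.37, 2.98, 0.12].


σ(1.99) = 1/(1+e^-1.99) = 0.8797
σ(-2.37) = 1/(1+e^2.37) = 0.0855
σ(2.98) = 1/(1+e^-2.98) = 0.9517
σ(0.12) = 1/(1+e^-0.12) = 0.53
result = [0.8797, 0.0855, 0.9517, 0.53]

[0.8797, 0.0855, 0.9517, 0.53]


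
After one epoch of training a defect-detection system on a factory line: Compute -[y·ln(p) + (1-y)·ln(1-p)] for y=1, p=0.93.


BCE = -[y·ln(p) + (1-y)·ln(1-p)]
= -1·ln(0.93) - 0
= -ln(0.93) = 0.0726

0.0726


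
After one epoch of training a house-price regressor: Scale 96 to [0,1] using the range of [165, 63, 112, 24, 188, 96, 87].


min=24, max=188
(96-24)/(188-24) = 72/164 = 0.439

0.439


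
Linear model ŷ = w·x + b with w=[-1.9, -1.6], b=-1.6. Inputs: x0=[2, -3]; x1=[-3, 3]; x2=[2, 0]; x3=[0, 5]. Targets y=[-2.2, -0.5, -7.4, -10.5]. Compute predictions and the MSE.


ŷ0 = (-1.9)·(2) + (-1.6)·(-3) - 1.6 = -0.6
ŷ1 = (-1.9)·(-3) + (-1.6)·(3) - 1.6 = -0.7
ŷ2 = (-1.9)·(2) + (-1.6)·(0) - 1.6 = -5.4
ŷ3 = (-1.9)·(0) + (-1.6)·(5) - 1.6 = -9.6
errors² = [2.56, 0.04, 4.0, 0.81]
MSE = 7.4100/4 = 1.8525

1.8525


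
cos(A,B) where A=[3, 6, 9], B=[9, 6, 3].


A·B = 3·9 + 6·6 + 9·3 = 90
‖A‖ = √126 = 11.225, ‖B‖ = √126 = 11.225
cos = 90/(√126·√126) = 90/√15876 = 0.7143

0.7143


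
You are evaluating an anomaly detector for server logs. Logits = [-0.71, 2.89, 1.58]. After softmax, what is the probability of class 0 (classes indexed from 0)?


Exponentials: e^-0.71=0.4916, e^2.89=17.9933, e^1.58=4.855
Sum = 23.3399
Softmax = [0.0211, 0.7709, 0.208]
p[0] = 0.4916/23.3399 = 0.0211

0.0211


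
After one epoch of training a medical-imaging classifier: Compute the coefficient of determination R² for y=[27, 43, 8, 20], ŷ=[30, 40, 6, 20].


ȳ = 24.5
SS_res = Σ(y-ŷ)² = 22
SS_tot = Σ(y-ȳ)² = 641
R² = 1 - SS_res/SS_tot = 1 - 0.0343 = 0.9657

0.9657


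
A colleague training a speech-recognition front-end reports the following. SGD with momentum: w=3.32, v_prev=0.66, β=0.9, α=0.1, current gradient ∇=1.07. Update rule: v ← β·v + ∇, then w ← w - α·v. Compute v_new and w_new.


v_new = 0.9·0.66 + 1.07 = 0.594 + 1.07 = 1.664
w_new = 3.32 - 0.1·1.664 = 3.32 - 0.1664 = 3.1536

v_new=1.664, w_new=3.1536


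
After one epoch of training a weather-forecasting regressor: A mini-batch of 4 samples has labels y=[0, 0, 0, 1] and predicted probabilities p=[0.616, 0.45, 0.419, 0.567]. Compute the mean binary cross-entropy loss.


L[0] = -ln(1-0.616) = -ln(0.384) = 0.9571
L[1] = -ln(1-0.45) = -ln(0.55) = 0.5978
L[2] = -ln(1-0.419) = -ln(0.581) = 0.543
L[3] = -ln(0.567) = 0.5674
mean = (0.9571 + 0.5978 + 0.543 + 0.5674)/4 = 0.6663

0.6663


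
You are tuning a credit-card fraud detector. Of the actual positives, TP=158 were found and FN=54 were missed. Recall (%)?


Recall = TP/(TP+FN)
= 158/(158+54)
= 158/212 = 74.53%

74.53%


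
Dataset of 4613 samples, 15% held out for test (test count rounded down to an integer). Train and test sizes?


Test = ⌊4613·15/100⌋ = 691
Train = 4613 - 691 = 3922

Train: 3922, Test: 691


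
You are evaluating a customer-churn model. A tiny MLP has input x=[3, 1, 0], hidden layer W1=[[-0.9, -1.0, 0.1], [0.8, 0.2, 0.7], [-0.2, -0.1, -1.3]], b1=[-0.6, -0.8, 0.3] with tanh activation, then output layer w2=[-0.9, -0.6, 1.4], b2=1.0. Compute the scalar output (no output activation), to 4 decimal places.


z1[0] = (-0.9)·(3) + (-1.0)·(1) + (0.1)·(0) - 0.6 = -4.3
z1[1] = (0.8)·(3) + (0.2)·(1) + (0.7)·(0) - 0.8 = 1.8
z1[2] = (-0.2)·(3) + (-0.1)·(1) + (-1.3)·(0) + 0.3 = -0.4
h = tanh(z1) = [-0.9996, 0.9468, -0.3799]
output = (-0.9)·(-0.9996) + (-0.6)·(0.9468) + (1.4)·(-0.3799) + 1.0 = 0.7997

0.7997


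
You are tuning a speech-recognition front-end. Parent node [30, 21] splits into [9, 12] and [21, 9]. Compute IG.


Parent = [30, 21], H_parent = 0.9774
H_left = 0.9852 (n=21), H_right = 0.8813 (n=30)
H_children = (21/51)·0.9852 + (30/51)·0.8813 = 0.9241
IG = 0.9774 - 0.9241 = 0.0533

0.0533


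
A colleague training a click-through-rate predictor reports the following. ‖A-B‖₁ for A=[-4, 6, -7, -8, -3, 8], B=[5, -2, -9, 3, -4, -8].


d = |-4-5| + |6+ 2| + |-7+ 9| + |-8-3| + |-3+ 4| + |8+ 8|
  = 9 + 8 + 2 + 11 + 1 + 16
  = 47

47


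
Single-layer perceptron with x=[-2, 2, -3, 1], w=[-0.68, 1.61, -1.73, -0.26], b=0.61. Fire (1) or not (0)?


z = (-2)·(-0.68) + (2)·(1.61) + (-3)·(-1.73) + (1)·(-0.26) + 0.61
  = 10.12
step(z) = 1 (z≥0)

1


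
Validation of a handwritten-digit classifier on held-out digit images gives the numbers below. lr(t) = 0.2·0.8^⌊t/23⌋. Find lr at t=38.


n_drops = ⌊38/23⌋ = 1
lr = 0.2·0.8^1 = 0.2·0.8 = 0.16

0.16


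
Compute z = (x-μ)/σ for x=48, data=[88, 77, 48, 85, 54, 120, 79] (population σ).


μ = 78.7143, σ = 21.9981
z = (48 - 78.7143)/21.9981 = -1.3962

-1.3962


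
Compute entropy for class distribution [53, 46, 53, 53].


Probabilities: [53/205, 46/205, 53/205, 53/205] ≈ [0.2585, 0.2244, 0.2585, 0.2585]
H = -((53/205)·log₂(53/205) + (46/205)·log₂(46/205) + (53/205)·log₂(53/205) + (53/205)·log₂(53/205))
  = 1.9974 bits

1.9974 bits


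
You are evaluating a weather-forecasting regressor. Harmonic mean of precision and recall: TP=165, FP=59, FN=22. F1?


Precision = 165/224 = 0.7366
Recall = 165/187 = 0.8824
F1 = 2·P·R/(P+R) = 2·TP/(2·TP+FP+FN) = 330/(330+59+22) = 330/411 = 0.8029

0.8029


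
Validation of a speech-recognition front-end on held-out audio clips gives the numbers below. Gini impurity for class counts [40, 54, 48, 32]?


Probabilities: [40/174, 54/174, 48/174, 32/174] ≈ [0.2299, 0.3103, 0.2759, 0.1839]
Σpᵢ² = (1600 + 2916 + 2304 + 1024)/174² = 7844/30276
Gini = 1 - Σpᵢ² = 1 - 7844/30276 = 0.7409

0.7409


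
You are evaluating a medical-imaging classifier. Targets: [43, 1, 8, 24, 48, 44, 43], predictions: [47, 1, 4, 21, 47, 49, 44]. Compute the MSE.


Squared errors: (43-47)²=16, (1-1)²=0, (8-4)²=16, (24-21)²=9, (48-47)²=1, (44-49)²=25, (43-44)²=1
Sum = 68
MSE = 68/7 = 68/7

68/7


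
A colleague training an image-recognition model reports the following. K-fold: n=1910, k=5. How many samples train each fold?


Fold size = 1910/5 = 382
Training per fold = 1910 - 382 = 1528

1528


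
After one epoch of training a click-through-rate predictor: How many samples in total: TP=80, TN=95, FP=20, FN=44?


Total = TP + TN + FP + FN
= 80 + 95 + 20 + 44
= 239
(Predicted positive: 100, predicted negative: 139)

239


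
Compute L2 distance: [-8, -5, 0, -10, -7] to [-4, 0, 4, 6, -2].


d = √((-8+ 4)² + (-5-0)² + (0-4)² + (-10-6)² + (-7+ 2)²)
  = √(16 + 25 + 16 + 256 + 25)
  = √338 = 18.3848

18.3848


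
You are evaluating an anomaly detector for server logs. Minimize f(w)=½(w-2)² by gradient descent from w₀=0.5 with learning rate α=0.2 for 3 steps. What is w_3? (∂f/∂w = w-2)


step 1: grad = 0.5-2 = -1.5; w = 0.5 - 0.2·(-1.5) = 0.8
step 2: grad = 0.8-2 = -1.2; w = 0.8 - 0.2·(-1.2) = 1.04
step 3: grad = 1.04-2 = -0.96; w = 1.04 - 0.2·(-0.96) = 1.232

1.232


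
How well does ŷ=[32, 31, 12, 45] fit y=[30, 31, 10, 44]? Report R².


ȳ = 28.75
SS_res = Σ(y-ŷ)² = 9
SS_tot = Σ(y-ȳ)² = 590.75
R² = 1 - SS_res/SS_tot = 1 - 0.0152 = 0.9848

0.9848


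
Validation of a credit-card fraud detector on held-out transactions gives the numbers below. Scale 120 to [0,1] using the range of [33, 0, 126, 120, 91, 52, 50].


min=0, max=126
(120-0)/(126-0) = 120/126 = 0.9524

0.9524


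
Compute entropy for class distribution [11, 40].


Probabilities: [11/51, 40/51] ≈ [0.2157, 0.7843]
H = -((11/51)·log₂(11/51) + (40/51)·log₂(40/51))
  = 0.7522 bits

0.7522 bits


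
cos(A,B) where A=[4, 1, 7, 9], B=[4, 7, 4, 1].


A·B = 4·4 + 1·7 + 7·4 + 9·1 = 60
‖A‖ = √147 = 12.1244, ‖B‖ = √82 = 9.0554
cos = 60/(√147·√82) = 60/√12054 = 0.5465

0.5465


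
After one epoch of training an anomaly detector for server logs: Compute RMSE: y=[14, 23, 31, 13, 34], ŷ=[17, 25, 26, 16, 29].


MSE = 72/5 = 14.4
RMSE = √(72/5) = 3.7947

3.7947


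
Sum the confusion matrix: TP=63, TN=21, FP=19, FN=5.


Total = TP + TN + FP + FN
= 63 + 21 + 19 + 5
= 108
(Predicted positive: 82, predicted negative: 26)

108


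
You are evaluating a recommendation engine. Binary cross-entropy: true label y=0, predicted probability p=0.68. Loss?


BCE = -[y·ln(p) + (1-y)·ln(1-p)]
= -0 - 1·ln(1-0.68)
= -ln(0.32) = 1.1394

1.1394


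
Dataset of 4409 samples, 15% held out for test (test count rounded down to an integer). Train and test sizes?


Test = ⌊4409·15/100⌋ = 661
Train = 4409 - 661 = 3748

Train: 3748, Test: 661


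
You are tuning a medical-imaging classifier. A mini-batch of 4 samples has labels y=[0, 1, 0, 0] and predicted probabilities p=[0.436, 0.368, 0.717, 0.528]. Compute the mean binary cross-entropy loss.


L[0] = -ln(1-0.436) = -ln(0.564) = 0.5727
L[1] = -ln(0.368) = 0.9997
L[2] = -ln(1-0.717) = -ln(0.283) = 1.2623
L[3] = -ln(1-0.528) = -ln(0.472) = 0.7508
mean = (0.5727 + 0.9997 + 1.2623 + 0.7508)/4 = 0.8964

0.8964


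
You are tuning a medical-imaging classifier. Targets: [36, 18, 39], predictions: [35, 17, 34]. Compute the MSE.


Squared errors: (36-35)²=1, (18-17)²=1, (39-34)²=25
Sum = 27
MSE = 27/3 = 9

9


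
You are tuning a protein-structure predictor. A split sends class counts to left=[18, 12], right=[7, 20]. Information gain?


Parent = [25, 32], H_parent = 0.9891
H_left = 0.971 (n=30), H_right = 0.8256 (n=27)
H_children = (30/57)·0.971 + (27/57)·0.8256 = 0.9021
IG = 0.9891 - 0.9021 = 0.087

0.087


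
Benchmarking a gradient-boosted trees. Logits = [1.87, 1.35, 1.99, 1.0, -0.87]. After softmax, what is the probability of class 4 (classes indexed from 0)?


Exponentials: e^1.87=6.4883, e^1.35=3.8574, e^1.99=7.3155, e^1.0=2.7183, e^-0.87=0.419
Sum = 20.7985
Softmax = [0.312, 0.1855, 0.3517, 0.1307, 0.0201]
p[4] = 0.419/20.7985 = 0.0201

0.0201


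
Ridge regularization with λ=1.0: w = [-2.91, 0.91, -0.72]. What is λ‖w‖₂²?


‖w‖₂² = (-2.91)² + (0.91)² + (-0.72)²
     = 8.4681 + 0.8281 + 0.5184
     = 9.8146
λ·‖w‖₂² = 1.0·9.8146 = 9.8146

9.8146


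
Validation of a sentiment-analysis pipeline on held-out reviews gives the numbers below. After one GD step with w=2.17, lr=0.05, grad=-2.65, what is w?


w_new = w - α·∇
= 2.17 - 0.05·-2.65
= 2.17 + 0.1325
= 2.3025

2.3025


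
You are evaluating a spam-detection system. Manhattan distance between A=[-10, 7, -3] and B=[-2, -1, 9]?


d = |-10+ 2| + |7+ 1| + |-3-9|
  = 8 + 8 + 12
  = 28

28


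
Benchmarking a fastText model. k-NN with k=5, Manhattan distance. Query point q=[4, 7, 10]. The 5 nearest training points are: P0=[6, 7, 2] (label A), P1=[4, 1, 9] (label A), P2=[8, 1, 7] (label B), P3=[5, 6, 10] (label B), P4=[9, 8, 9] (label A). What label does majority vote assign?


d(q,P0) = 10  (label A)
d(q,P1) = 7  (label A)
d(q,P2) = 13  (label B)
d(q,P3) = 2  (label B)
d(q,P4) = 7  (label A)
Votes: A=3, B=2
Majority → A

A


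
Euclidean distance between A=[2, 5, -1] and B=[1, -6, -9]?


d = √((2-1)² + (5+ 6)² + (-1+ 9)²)
  = √(1 + 121 + 64)
  = √186 = 13.6382

13.6382


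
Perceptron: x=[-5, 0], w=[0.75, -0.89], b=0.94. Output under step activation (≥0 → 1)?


z = (-5)·(0.75) + (0)·(-0.89) + 0.94
  = -2.81
step(z) = 0 (z<0)

0


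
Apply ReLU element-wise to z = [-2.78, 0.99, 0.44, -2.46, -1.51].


ReLU(-2.78) = max(0, -2.78) = 0.0
ReLU(0.99) = max(0, 0.99) = 0.99
ReLU(0.44) = max(0, 0.44) = 0.44
ReLU(-2.46) = max(0, -2.46) = 0.0
ReLU(-1.51) = max(0, -1.51) = 0.0
result = [0.0, 0.99, 0.44, 0.0, 0.0]

[0.0, 0.99, 0.44, 0.0, 0.0]


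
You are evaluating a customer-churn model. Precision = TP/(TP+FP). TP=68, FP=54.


Precision = TP/(TP+FP)
= 68/(68+54)
= 68/122 = 55.74%

55.74%


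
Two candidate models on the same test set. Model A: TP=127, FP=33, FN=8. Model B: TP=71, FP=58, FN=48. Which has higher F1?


Model A: P=127/160=0.7937, R=127/135=0.9407, F1=2PR/(P+R)=2TP/(2TP+FP+FN)=254/295=0.861
Model B: P=71/129=0.5504, R=71/119=0.5966, F1=2PR/(P+R)=2TP/(2TP+FP+FN)=142/248=0.5726
0.861 > 0.5726 → Model A

Model A


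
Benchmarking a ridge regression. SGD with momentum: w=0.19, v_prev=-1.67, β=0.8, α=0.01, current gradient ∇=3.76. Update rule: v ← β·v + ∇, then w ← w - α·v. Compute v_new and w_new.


v_new = 0.8·-1.67 + 3.76 = -1.336 + 3.76 = 2.424
w_new = 0.19 - 0.01·2.424 = 0.19 - 0.02424 = 0.16576

v_new=2.424, w_new=0.16576


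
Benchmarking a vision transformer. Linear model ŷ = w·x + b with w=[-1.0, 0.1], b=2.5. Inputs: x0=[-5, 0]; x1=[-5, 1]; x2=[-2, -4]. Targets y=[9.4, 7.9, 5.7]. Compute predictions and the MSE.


ŷ0 = (-1.0)·(-5) + (0.1)·(0) + 2.5 = 7.5
ŷ1 = (-1.0)·(-5) + (0.1)·(1) + 2.5 = 7.6
ŷ2 = (-1.0)·(-2) + (0.1)·(-4) + 2.5 = 4.1
errors² = [3.61, 0.09, 2.56]
MSE = 6.2600/3 = 2.0867

2.0867


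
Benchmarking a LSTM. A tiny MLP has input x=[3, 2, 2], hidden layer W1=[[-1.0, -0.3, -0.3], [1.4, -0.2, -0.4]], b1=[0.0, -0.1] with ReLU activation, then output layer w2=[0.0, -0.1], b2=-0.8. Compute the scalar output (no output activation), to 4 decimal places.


z1[0] = (-1.0)·(3) + (-0.3)·(2) + (-0.3)·(2) + 0.0 = -4.2
z1[1] = (1.4)·(3) + (-0.2)·(2) + (-0.4)·(2) - 0.1 = 2.9
h = ReLU(z1) = [0.0, 2.9]
output = (0.0)·(0.0) + (-0.1)·(2.9) - 0.8 = -1.09

-1.09


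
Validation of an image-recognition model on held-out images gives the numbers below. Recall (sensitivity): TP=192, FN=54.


Recall = TP/(TP+FN)
= 192/(192+54)
= 192/246 = 78.05%

78.05%


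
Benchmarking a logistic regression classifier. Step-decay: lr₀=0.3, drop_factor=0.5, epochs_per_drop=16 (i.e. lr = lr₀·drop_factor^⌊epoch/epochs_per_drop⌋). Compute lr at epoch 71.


n_drops = ⌊71/16⌋ = 4
lr = 0.3·0.5^4 = 0.3·0.0625 = 0.01875

0.01875


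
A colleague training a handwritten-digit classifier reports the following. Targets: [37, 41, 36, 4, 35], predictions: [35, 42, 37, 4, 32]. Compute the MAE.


Absolute errors: |37-35|=2, |41-42|=1, |36-37|=1, |4-4|=0, |35-32|=3
Sum = 7
MAE = 7/5 = 7/5

7/5


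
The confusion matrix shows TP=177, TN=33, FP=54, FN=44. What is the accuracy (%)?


Accuracy = (TP+TN)/(TP+TN+FP+FN)
= (177+33)/(308)
= 210/308 = 68.18%

68.18%


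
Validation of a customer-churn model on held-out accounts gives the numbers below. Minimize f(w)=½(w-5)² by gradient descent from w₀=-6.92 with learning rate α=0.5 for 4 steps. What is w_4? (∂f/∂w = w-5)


step 1: grad = -6.92-5 = -11.92; w = -6.92 - 0.5·(-11.92) = -0.96
step 2: grad = -0.96-5 = -5.96; w = -0.96 - 0.5·(-5.96) = 2.02
step 3: grad = 2.02-5 = -2.98; w = 2.02 - 0.5·(-2.98) = 3.51
step 4: grad = 3.51-5 = -1.49; w = 3.51 - 0.5·(-1.49) = 4.255

4.255


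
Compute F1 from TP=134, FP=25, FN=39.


Precision = 134/159 = 0.8428
Recall = 134/173 = 0.7746
F1 = 2·P·R/(P+R) = 2·TP/(2·TP+FP+FN) = 268/(268+25+39) = 268/332 = 0.8072

0.8072


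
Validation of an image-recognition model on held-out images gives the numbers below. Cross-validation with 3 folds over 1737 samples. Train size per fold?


Fold size = 1737/3 = 579
Training per fold = 1737 - 579 = 1158

1158


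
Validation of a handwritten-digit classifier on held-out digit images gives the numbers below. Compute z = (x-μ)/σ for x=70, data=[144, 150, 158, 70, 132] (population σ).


μ = 130.8, σ = 31.562
z = (70 - 130.8)/31.562 = -1.9264

-1.9264


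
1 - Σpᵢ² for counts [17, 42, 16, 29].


Probabilities: [17/104, 42/104, 16/104, 29/104] ≈ [0.1635, 0.4038, 0.1538, 0.2788]
Σpᵢ² = (289 + 1764 + 256 + 841)/104² = 3150/10816
Gini = 1 - Σpᵢ² = 1 - 3150/10816 = 0.7088

0.7088


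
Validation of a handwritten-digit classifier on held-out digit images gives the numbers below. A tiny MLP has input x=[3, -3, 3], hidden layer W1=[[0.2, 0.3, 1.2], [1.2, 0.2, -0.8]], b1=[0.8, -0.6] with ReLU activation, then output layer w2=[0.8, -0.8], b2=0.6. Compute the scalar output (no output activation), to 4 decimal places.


z1[0] = (0.2)·(3) + (0.3)·(-3) + (1.2)·(3) + 0.8 = 4.1
z1[1] = (1.2)·(3) + (0.2)·(-3) + (-0.8)·(3) - 0.6 = 0.0
h = ReLU(z1) = [4.1, 0.0]
output = (0.8)·(4.1) + (-0.8)·(0.0) + 0.6 = 3.88

3.88


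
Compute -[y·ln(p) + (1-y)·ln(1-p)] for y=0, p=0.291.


BCE = -[y·ln(p) + (1-y)·ln(1-p)]
= -0 - 1·ln(1-0.291)
= -ln(0.709) = 0.3439

0.3439


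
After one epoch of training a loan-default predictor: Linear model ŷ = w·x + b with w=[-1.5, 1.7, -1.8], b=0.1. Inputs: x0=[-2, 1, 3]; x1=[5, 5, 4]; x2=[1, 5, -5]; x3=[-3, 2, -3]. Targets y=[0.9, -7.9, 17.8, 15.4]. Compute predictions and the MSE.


ŷ0 = (-1.5)·(-2) + (1.7)·(1) + (-1.8)·(3) + 0.1 = -0.6
ŷ1 = (-1.5)·(5) + (1.7)·(5) + (-1.8)·(4) + 0.1 = -6.1
ŷ2 = (-1.5)·(1) + (1.7)·(5) + (-1.8)·(-5) + 0.1 = 16.1
ŷ3 = (-1.5)·(-3) + (1.7)·(2) + (-1.8)·(-3) + 0.1 = 13.4
errors² = [2.25, 3.24, 2.89, 4.0]
MSE = 12.3800/4 = 3.095

3.095


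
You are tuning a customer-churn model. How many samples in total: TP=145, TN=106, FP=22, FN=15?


Total = TP + TN + FP + FN
= 145 + 106 + 22 + 15
= 288
(Predicted positive: 167, predicted negative: 121)

288


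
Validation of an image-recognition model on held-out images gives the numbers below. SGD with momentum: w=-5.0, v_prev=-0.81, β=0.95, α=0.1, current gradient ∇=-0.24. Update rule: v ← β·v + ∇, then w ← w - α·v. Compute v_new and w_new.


v_new = 0.95·-0.81 - 0.24 = -0.7695 - 0.24 = -1.0095
w_new = -5.0 - 0.1·-1.0095 = -5.0 + 0.10095 = -4.89905

v_new=-1.0095, w_new=-4.89905


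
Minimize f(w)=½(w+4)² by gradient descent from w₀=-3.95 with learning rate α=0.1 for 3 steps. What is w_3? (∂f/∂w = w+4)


step 1: grad = -3.95+4 = 0.05; w = -3.95 - 0.1·(0.05) = -3.955
step 2: grad = -3.955+4 = 0.045; w = -3.955 - 0.1·(0.045) = -3.9595
step 3: grad = -3.9595+4 = 0.0405; w = -3.9595 - 0.1·(0.0405) = -3.96355

-3.96355


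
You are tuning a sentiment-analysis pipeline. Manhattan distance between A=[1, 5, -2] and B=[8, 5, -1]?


d = |1-8| + |5-5| + |-2+ 1|
  = 7 + 0 + 1
  = 8

8


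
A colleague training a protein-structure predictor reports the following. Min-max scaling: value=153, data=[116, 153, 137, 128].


min=116, max=153
(153-116)/(153-116) = 37/37 = 1.0

1.0


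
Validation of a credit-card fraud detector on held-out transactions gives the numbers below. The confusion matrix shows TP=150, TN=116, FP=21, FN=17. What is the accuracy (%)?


Accuracy = (TP+TN)/(TP+TN+FP+FN)
= (150+116)/(304)
= 266/304 = 87.5%

87.5%


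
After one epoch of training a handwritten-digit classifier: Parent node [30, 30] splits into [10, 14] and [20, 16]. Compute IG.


Parent = [30, 30], H_parent = 1
H_left = 0.9799 (n=24), H_right = 0.9911 (n=36)
H_children = (24/60)·0.9799 + (36/60)·0.9911 = 0.9866
IG = 1 - 0.9866 = 0.0134

0.0134


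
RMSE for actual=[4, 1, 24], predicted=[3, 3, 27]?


MSE = 14/3 = 4.6667
RMSE = √(14/3) = 2.1602

2.1602


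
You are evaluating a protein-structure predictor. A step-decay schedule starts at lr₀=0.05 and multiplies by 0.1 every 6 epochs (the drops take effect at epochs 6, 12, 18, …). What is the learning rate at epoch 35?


n_drops = ⌊35/6⌋ = 5
lr = 0.05·0.1^5 = 0.05·0.00001 = 0.0000005

0.0000005


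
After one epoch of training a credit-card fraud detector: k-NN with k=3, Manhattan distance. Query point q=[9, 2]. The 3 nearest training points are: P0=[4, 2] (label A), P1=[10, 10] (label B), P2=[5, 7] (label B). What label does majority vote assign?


d(q,P0) = 5  (label A)
d(q,P1) = 9  (label B)
d(q,P2) = 9  (label B)
Votes: A=1, B=2
Majority → B

B
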